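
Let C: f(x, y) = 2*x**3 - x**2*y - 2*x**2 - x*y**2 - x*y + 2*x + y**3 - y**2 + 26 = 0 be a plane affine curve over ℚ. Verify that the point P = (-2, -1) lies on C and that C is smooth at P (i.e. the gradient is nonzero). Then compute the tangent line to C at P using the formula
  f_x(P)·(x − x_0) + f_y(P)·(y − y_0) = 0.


Tangent line at P: 30*x - y + 59 = 0.

Step 1: f(-2, -1) = 0, so P lies on C.
Step 2: partial derivatives
  f_x(x, y) = 6*x**2 - 2*x*y - 4*x - y**2 - y + 2, f_y(x, y) = -x**2 - 2*x*y - x + 3*y**2 - 2*y.
  f_x(P) = 30, f_y(P) = -1 (gradient nonzero, so P is smooth).
Step 3: tangent line at P: 30·(x − -2) + -1·(y − -1) = 0.
Expanding: 30*x - y + 59 = 0.


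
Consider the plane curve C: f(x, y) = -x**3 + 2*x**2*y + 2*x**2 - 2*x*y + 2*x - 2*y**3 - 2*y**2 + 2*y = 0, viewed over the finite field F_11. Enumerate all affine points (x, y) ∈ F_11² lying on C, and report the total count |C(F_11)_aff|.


Affine F_11-points: {(0, 0), (0, 3), (0, 7), (1, 8), (2, 4), (2, 8), (2, 9), (3, 3), (4, 8), (5, 3), (6, 0), (6, 4), (6, 6), (7, 0), (9, 1), (10, 2)}; count = 16.

For each of the 121 pairs (x, y) ∈ F_11², evaluate f(x, y) mod 11. Record the zeros.
  x = 0: [0↦0, 1↦9, 2↦2, 3↦0, 4↦2, 5↦7, 6↦3, 7↦0, 8↦8, 9↦4, 10↦9]  zeros at y ∈ {0, 3, 7}
  x = 1: [0↦3, 1↦1, 2↦5, 3↦3, 4↦5, 5↦10, 6↦6, 7↦3, 8↦0, 9↦7, 10↦1]  zeros at y ∈ {8}
  x = 2: [0↦4, 1↦6, 2↦3, 3↦5, 4↦0, 5↦9, 6↦9, 7↦10, 8↦0, 9↦0, 10↦9]  zeros at y ∈ {4, 8, 9}
  x = 3: [0↦8, 1↦7, 2↦1, 3↦0, 4↦3, 5↦9, 6↦6, 7↦4, 8↦2, 9↦10, 10↦5]  zeros at y ∈ {3}
  x = 4: [0↦9, 1↦9, 2↦4, 3↦4, 4↦8, 5↦4, 6↦2, 7↦1, 8↦0, 9↦9, 10↦5]  zeros at y ∈ {8}
  x = 5: [0↦1, 1↦6, 2↦6, 3↦0, 4↦9, 5↦10, 6↦2, 7↦6, 8↦10, 9↦2, 10↦3]  zeros at y ∈ {3}
  x = 6: [0↦0, 1↦3, 2↦1, 3↦4, 4↦0, 5↦10, 6↦0, 7↦2, 8↦4, 9↦5, 10↦4]  zeros at y ∈ {0, 4, 6}
  x = 7: [0↦0, 1↦5, 2↦5, 3↦10, 4↦8, 5↦9, 6↦1, 7↦5, 8↦9, 9↦1, 10↦2]  zeros at y ∈ {0}
  x = 8: [0↦6, 1↦6, 2↦1, 3↦1, 4↦5, 5↦1, 6↦10, 7↦9, 8↦8, 9↦6, 10↦2]  zeros at y ∈ ∅
  x = 9: [0↦1, 1↦0, 2↦5, 3↦4, 4↦7, 5↦2, 6↦10, 7↦8, 8↦6, 9↦3, 10↦9]  zeros at y ∈ {1}
  x = 10: [0↦1, 1↦3, 2↦0, 3↦2, 4↦8, 5↦6, 6↦6, 7↦7, 8↦8, 9↦8, 10↦6]  zeros at y ∈ {2}
Collecting zeros: affine points = {(0, 0), (0, 3), (0, 7), (1, 8), (2, 4), (2, 8), (2, 9), (3, 3), (4, 8), (5, 3), (6, 0), (6, 4), (6, 6), (7, 0), (9, 1), (10, 2)}.
Total count |C(F_11)_aff| = 16.


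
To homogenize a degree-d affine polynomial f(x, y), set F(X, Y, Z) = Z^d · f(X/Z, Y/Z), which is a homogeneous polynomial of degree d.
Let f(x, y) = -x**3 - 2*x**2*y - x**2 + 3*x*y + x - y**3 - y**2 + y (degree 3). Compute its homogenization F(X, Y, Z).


F(X, Y, Z) = -X**3 - 2*X**2*Y - X**2*Z + 3*X*Y*Z + X*Z**2 - Y**3 - Y**2*Z + Y*Z**2

deg(f) = 3.
Substitute x = X/Z, y = Y/Z into f, then multiply by Z^3.
  monomial -1·x^3·y^0 ↦ -1·X^3·Y^0·Z^0.
  monomial -2·x^2·y^1 ↦ -2·X^2·Y^1·Z^0.
  monomial -1·x^2·y^0 ↦ -1·X^2·Y^0·Z^1.
  monomial 3·x^1·y^1 ↦ 3·X^1·Y^1·Z^1.
  monomial 1·x^1·y^0 ↦ 1·X^1·Y^0·Z^2.
  monomial -1·x^0·y^3 ↦ -1·X^0·Y^3·Z^0.
  monomial -1·x^0·y^2 ↦ -1·X^0·Y^2·Z^1.
  monomial 1·x^0·y^1 ↦ 1·X^0·Y^1·Z^2.
Collecting: F(X, Y, Z) = -X**3 - 2*X**2*Y - X**2*Z + 3*X*Y*Z + X*Z**2 - Y**3 - Y**2*Z + Y*Z**2.


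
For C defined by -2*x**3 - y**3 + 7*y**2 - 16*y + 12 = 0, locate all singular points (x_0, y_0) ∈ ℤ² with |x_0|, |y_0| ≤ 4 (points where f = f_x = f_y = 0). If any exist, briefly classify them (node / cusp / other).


Singular points: {(0, 2)}; classification: cusp.

Compute partial derivatives:
  f_x = -6*x**2.
  f_y = -3*y**2 + 14*y - 16.
Scan x_0 ∈ {−4, ..., 4}. For each x_0, f_y(x_0, y) is a polynomial in y; find its integer roots y ∈ {−4, ..., 4}, then test f_x and f at those candidates.
  x = -4: f_y(-4, y) = -3*y**2 + 14*y - 16; vanishes at y ∈ {2}. (-4, 2): f_x = -96 ≠ 0.
  x = -3: f_y(-3, y) = -3*y**2 + 14*y - 16; vanishes at y ∈ {2}. (-3, 2): f_x = -54 ≠ 0.
  x = -2: f_y(-2, y) = -3*y**2 + 14*y - 16; vanishes at y ∈ {2}. (-2, 2): f_x = -24 ≠ 0.
  x = -1: f_y(-1, y) = -3*y**2 + 14*y - 16; vanishes at y ∈ {2}. (-1, 2): f_x = -6 ≠ 0.
  x = 0: f_y(0, y) = -3*y**2 + 14*y - 16; vanishes at y ∈ {2}. (0, 2): f_x = 0, f = 0 — SINGULAR.
  x = 1: f_y(1, y) = -3*y**2 + 14*y - 16; vanishes at y ∈ {2}. (1, 2): f_x = -6 ≠ 0.
  x = 2: f_y(2, y) = -3*y**2 + 14*y - 16; vanishes at y ∈ {2}. (2, 2): f_x = -24 ≠ 0.
  x = 3: f_y(3, y) = -3*y**2 + 14*y - 16; vanishes at y ∈ {2}. (3, 2): f_x = -54 ≠ 0.
  x = 4: f_y(4, y) = -3*y**2 + 14*y - 16; vanishes at y ∈ {2}. (4, 2): f_x = -96 ≠ 0.
Only singular point on the grid: (0, 2).
Classify: substitute x = 0 + u, y = 2 + v and expand: f = -2*u**3 - v**3 + v**2.
No constant or linear terms (consistent with a singular point). Quadratic part: v**2. Cubic part: -2*u**3 - v**3.
The quadratic part v**2 is a perfect square, so there is a single (double) tangent line v = 0, i.e. y = 2. Restricting the cubic part to that line (v = 0) leaves -2*u**3 ≠ 0, so f is not divisible by v and the branch is v² ≈ 2*u**3 to lowest order — this is a cusp.
Classification: cusp.


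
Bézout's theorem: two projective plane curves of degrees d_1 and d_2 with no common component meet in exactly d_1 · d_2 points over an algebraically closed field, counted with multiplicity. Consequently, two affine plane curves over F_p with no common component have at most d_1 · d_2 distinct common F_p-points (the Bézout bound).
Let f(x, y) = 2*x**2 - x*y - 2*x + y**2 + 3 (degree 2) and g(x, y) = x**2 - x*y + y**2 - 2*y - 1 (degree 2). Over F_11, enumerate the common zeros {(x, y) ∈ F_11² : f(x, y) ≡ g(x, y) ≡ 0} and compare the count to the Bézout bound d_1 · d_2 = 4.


Common zeros: ∅; count = 0; Bézout bound = 4.

deg(f) = 2, deg(g) = 2, so Bézout bound = 4.
Scan x ∈ F_11. For each x, list the y ∈ F_11 with f(x, y) ≡ 0 and those with g(x, y) ≡ 0 (mod 11); the common zeros in that column are the intersection.
  x = 0: f ≡ 0 at y ∈ ∅; g ≡ 0 at y ∈ ∅; common: ∅.
  x = 1: f ≡ 0 at y ∈ {6}; g ≡ 0 at y ∈ {0, 3}; common: ∅.
  x = 2: f ≡ 0 at y ∈ {5, 8}; g ≡ 0 at y ∈ {1, 3}; common: ∅.
  x = 3: f ≡ 0 at y ∈ {6, 8}; g ≡ 0 at y ∈ {7, 9}; common: ∅.
  x = 4: f ≡ 0 at y ∈ ∅; g ≡ 0 at y ∈ {7, 10}; common: ∅.
  x = 5: f ≡ 0 at y ∈ ∅; g ≡ 0 at y ∈ ∅; common: ∅.
  x = 6: f ≡ 0 at y ∈ {2, 4}; g ≡ 0 at y ∈ {9, 10}; common: ∅.
  x = 7: f ≡ 0 at y ∈ {2, 5}; g ≡ 0 at y ∈ ∅; common: ∅.
  x = 8: f ≡ 0 at y ∈ {4}; g ≡ 0 at y ∈ ∅; common: ∅.
  x = 9: f ≡ 0 at y ∈ ∅; g ≡ 0 at y ∈ ∅; common: ∅.
  x = 10: f ≡ 0 at y ∈ ∅; g ≡ 0 at y ∈ {0, 1}; common: ∅.
Collecting: common zeros = ∅, so the count is 0.
Comparison with the Bézout bound: 0 ≤ 4 = deg(f)·deg(g), as expected for curves with no common component (the affine F_11-count falls short of the bound because intersections may lie at infinity, over extension fields, or carry multiplicity).


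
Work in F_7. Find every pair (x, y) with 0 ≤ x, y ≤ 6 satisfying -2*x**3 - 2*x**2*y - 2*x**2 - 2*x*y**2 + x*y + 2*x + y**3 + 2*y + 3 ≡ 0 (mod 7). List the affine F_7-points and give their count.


Affine F_7-points: {(0, 6), (3, 0), (3, 2), (3, 4), (4, 1), (5, 0)}; count = 6.

For each of the 49 pairs (x, y) ∈ F_7², evaluate f(x, y) mod 7. Record the zeros.
  x = 0: [0↦3, 1↦6, 2↦1, 3↦1, 4↦5, 5↦5, 6↦0]  zeros at y ∈ {6}
  x = 1: [0↦1, 1↦1, 2↦3, 3↦6, 4↦2, 5↦4, 6↦4]  zeros at y ∈ ∅
  x = 2: [0↦4, 1↦4, 2↦2, 3↦4, 4↦2, 5↦2, 6↦3]  zeros at y ∈ ∅
  x = 3: [0↦0, 1↦3, 2↦0, 3↦4, 4↦0, 5↦1, 6↦6]  zeros at y ∈ {0, 2, 4}
  x = 4: [0↦5, 1↦0, 2↦6, 3↦1, 4↦5, 5↦3, 6↦1]  zeros at y ∈ {1}
  x = 5: [0↦0, 1↦4, 2↦1, 3↦4, 4↦5, 5↦3, 6↦4]  zeros at y ∈ {0}
  x = 6: [0↦1, 1↦3, 2↦1, 3↦1, 4↦2, 5↦3, 6↦3]  zeros at y ∈ ∅
Collecting zeros: affine points = {(0, 6), (3, 0), (3, 2), (3, 4), (4, 1), (5, 0)}.
Total count |C(F_7)_aff| = 6.


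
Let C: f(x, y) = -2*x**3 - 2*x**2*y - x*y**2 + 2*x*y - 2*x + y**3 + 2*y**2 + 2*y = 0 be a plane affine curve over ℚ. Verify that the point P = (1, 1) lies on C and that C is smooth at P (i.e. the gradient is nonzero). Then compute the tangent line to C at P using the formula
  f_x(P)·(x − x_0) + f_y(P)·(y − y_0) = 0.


Tangent line at P: -11*x + 7*y + 4 = 0.

Step 1: f(1, 1) = 0, so P lies on C.
Step 2: partial derivatives
  f_x(x, y) = -6*x**2 - 4*x*y - y**2 + 2*y - 2, f_y(x, y) = -2*x**2 - 2*x*y + 2*x + 3*y**2 + 4*y + 2.
  f_x(P) = -11, f_y(P) = 7 (gradient nonzero, so P is smooth).
Step 3: tangent line at P: -11·(x − 1) + 7·(y − 1) = 0.
Expanding: -11*x + 7*y + 4 = 0.


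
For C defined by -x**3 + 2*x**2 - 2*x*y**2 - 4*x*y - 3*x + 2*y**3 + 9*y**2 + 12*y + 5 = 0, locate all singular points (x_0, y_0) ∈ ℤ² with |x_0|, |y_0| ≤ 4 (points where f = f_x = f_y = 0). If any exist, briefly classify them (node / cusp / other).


Singular points: {(1, -1)}; classification: node.

Compute partial derivatives:
  f_x = -3*x**2 + 4*x - 2*y**2 - 4*y - 3.
  f_y = -4*x*y - 4*x + 6*y**2 + 18*y + 12.
Scan x_0 ∈ {−4, ..., 4}. For each x_0, f_y(x_0, y) is a polynomial in y; find its integer roots y ∈ {−4, ..., 4}, then test f_x and f at those candidates.
  x = -4: f_y(-4, y) = 6*y**2 + 34*y + 28; vanishes at y ∈ {-1}. (-4, -1): f_x = -65 ≠ 0.
  x = -3: f_y(-3, y) = 6*y**2 + 30*y + 24; vanishes at y ∈ {-4, -1}. (-3, -4): f_x = -58 ≠ 0; (-3, -1): f_x = -40 ≠ 0.
  x = -2: f_y(-2, y) = 6*y**2 + 26*y + 20; vanishes at y ∈ {-1}. (-2, -1): f_x = -21 ≠ 0.
  x = -1: f_y(-1, y) = 6*y**2 + 22*y + 16; vanishes at y ∈ {-1}. (-1, -1): f_x = -8 ≠ 0.
  x = 0: f_y(0, y) = 6*y**2 + 18*y + 12; vanishes at y ∈ {-2, -1}. (0, -2): f_x = -3 ≠ 0; (0, -1): f_x = -1 ≠ 0.
  x = 1: f_y(1, y) = 6*y**2 + 14*y + 8; vanishes at y ∈ {-1}. (1, -1): f_x = 0, f = 0 — SINGULAR.
  x = 2: f_y(2, y) = 6*y**2 + 10*y + 4; vanishes at y ∈ {-1}. (2, -1): f_x = -5 ≠ 0.
  x = 3: f_y(3, y) = 6*y**2 + 6*y; vanishes at y ∈ {-1, 0}. (3, -1): f_x = -16 ≠ 0; (3, 0): f_x = -18 ≠ 0.
  x = 4: f_y(4, y) = 6*y**2 + 2*y - 4; vanishes at y ∈ {-1}. (4, -1): f_x = -33 ≠ 0.
Only singular point on the grid: (1, -1).
Classify: substitute x = 1 + u, y = -1 + v and expand: f = -u**3 - u**2 - 2*u*v**2 + 2*v**3 + v**2.
No constant or linear terms (consistent with a singular point). Quadratic part: -u**2 + v**2. Cubic part: -u**3 - 2*u*v**2 + 2*v**3.
The quadratic part v**2 - u**2 = (v − u)(v + u) splits into two distinct linear factors, so there are two distinct tangent lines y − -1 = ±(x − 1) — this is a node (ordinary double point).
Classification: node.


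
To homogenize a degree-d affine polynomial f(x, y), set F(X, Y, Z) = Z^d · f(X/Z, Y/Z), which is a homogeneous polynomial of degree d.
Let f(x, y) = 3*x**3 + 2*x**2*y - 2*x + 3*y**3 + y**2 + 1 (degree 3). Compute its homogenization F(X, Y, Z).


F(X, Y, Z) = 3*X**3 + 2*X**2*Y - 2*X*Z**2 + 3*Y**3 + Y**2*Z + Z**3

deg(f) = 3.
Substitute x = X/Z, y = Y/Z into f, then multiply by Z^3.
  monomial 3·x^3·y^0 ↦ 3·X^3·Y^0·Z^0.
  monomial 2·x^2·y^1 ↦ 2·X^2·Y^1·Z^0.
  monomial -2·x^1·y^0 ↦ -2·X^1·Y^0·Z^2.
  monomial 3·x^0·y^3 ↦ 3·X^0·Y^3·Z^0.
  monomial 1·x^0·y^2 ↦ 1·X^0·Y^2·Z^1.
  monomial 1·x^0·y^0 ↦ 1·X^0·Y^0·Z^3.
Collecting: F(X, Y, Z) = 3*X**3 + 2*X**2*Y - 2*X*Z**2 + 3*Y**3 + Y**2*Z + Z**3.


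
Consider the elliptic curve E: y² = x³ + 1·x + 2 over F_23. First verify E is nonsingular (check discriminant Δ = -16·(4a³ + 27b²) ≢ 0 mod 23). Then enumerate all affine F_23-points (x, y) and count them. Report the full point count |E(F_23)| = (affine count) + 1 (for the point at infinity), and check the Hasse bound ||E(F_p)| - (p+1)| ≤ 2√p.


Affine points = {(0, 5), (0, 18), (1, 2), (1, 21), (2, 9), (2, 14), (3, 3), (3, 20), (4, 1), (4, 22), (8, 4), (8, 19), (9, 2), (9, 21), (10, 0), (13, 2), (13, 21), (14, 0), (19, 7), (19, 16), (20, 8), (20, 15), (22, 0)}; affine count = 23; |E(F_23)| = 24.

Discriminant check: Δ ∝ 4a³ + 27b² = 4·1³ + 27·2² = 4·1 + 27·4 ≡ 20 (mod 23). Nonzero ⇒ E is nonsingular.
For each x ∈ F_23, compute rhs = x³ + 1·x + 2 mod 23, then count y ∈ F_23 with y² ≡ rhs.
  x = 0: rhs = 2, matching y values: 5, 18 (2 points).
  x = 1: rhs = 4, matching y values: 2, 21 (2 points).
  x = 2: rhs = 12, matching y values: 9, 14 (2 points).
  x = 3: rhs = 9, matching y values: 3, 20 (2 points).
  x = 4: rhs = 1, matching y values: 1, 22 (2 points).
  x = 5: rhs = 17, matching y values: none (0 points).
  x = 6: rhs = 17, matching y values: none (0 points).
  x = 7: rhs = 7, matching y values: none (0 points).
  x = 8: rhs = 16, matching y values: 4, 19 (2 points).
  x = 9: rhs = 4, matching y values: 2, 21 (2 points).
  x = 10: rhs = 0, matching y values: 0 (1 points).
  x = 11: rhs = 10, matching y values: none (0 points).
  x = 12: rhs = 17, matching y values: none (0 points).
  x = 13: rhs = 4, matching y values: 2, 21 (2 points).
  x = 14: rhs = 0, matching y values: 0 (1 points).
  x = 15: rhs = 11, matching y values: none (0 points).
  x = 16: rhs = 20, matching y values: none (0 points).
  x = 17: rhs = 10, matching y values: none (0 points).
  x = 18: rhs = 10, matching y values: none (0 points).
  x = 19: rhs = 3, matching y values: 7, 16 (2 points).
  x = 20: rhs = 18, matching y values: 8, 15 (2 points).
  x = 21: rhs = 15, matching y values: none (0 points).
  x = 22: rhs = 0, matching y values: 0 (1 points).
Total affine count: 23.
Full point count |E(F_23)| = 23 + 1 = 24.
Hasse bound: |24 − (23+1)| = |0| = 0 ≤ 2√23 ≈ 9.5917 ✓.


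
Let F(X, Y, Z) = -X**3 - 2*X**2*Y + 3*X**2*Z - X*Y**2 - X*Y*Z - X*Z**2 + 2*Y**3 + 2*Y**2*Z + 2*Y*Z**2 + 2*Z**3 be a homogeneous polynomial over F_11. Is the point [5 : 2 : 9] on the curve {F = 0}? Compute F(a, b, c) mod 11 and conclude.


F(5,2,9) ≡ 1 (mod 11); P is NOT on the curve.

Evaluate F(5, 2, 9) term-by-term (mod 11).
  -X**3 ↦ -1·125·1·1 = -125
  -2*X**2*Y ↦ -2·25·2·1 = -100
  3*X**2*Z ↦ 3·25·1·9 = 675
  -X*Y**2 ↦ -1·5·4·1 = -20
  -X*Y*Z ↦ -1·5·2·9 = -90
  -X*Z**2 ↦ -1·5·1·81 = -405
  2*Y**3 ↦ 2·1·8·1 = 16
  2*Y**2*Z ↦ 2·1·4·9 = 72
  2*Y*Z**2 ↦ 2·1·2·81 = 324
  2*Z**3 ↦ 2·1·1·729 = 1458
Sum: F(5, 2, 9) = (-125) + (-100) + (675) + (-20) + (-90) + (-405) + (16) + (72) + (324) + (1458) = 1805.
Reducing mod 11: 1805 ≡ 1 (mod 11).
Since F(a, b, c) ≡ 1 ≠ 0 (mod 11), P does NOT lie on the curve.


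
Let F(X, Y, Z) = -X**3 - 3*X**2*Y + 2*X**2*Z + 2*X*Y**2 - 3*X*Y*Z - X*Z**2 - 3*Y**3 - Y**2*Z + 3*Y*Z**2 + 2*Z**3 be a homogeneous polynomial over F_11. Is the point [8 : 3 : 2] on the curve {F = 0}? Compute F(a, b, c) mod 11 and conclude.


F(8,3,2) ≡ 2 (mod 11); P is NOT on the curve.

Evaluate F(8, 3, 2) term-by-term (mod 11).
  -X**3 ↦ -1·512·1·1 = -512
  -3*X**2*Y ↦ -3·64·3·1 = -576
  2*X**2*Z ↦ 2·64·1·2 = 256
  2*X*Y**2 ↦ 2·8·9·1 = 144
  -3*X*Y*Z ↦ -3·8·3·2 = -144
  -X*Z**2 ↦ -1·8·1·4 = -32
  -3*Y**3 ↦ -3·1·27·1 = -81
  -Y**2*Z ↦ -1·1·9·2 = -18
  3*Y*Z**2 ↦ 3·1·3·4 = 36
  2*Z**3 ↦ 2·1·1·8 = 16
Sum: F(8, 3, 2) = (-512) + (-576) + (256) + (144) + (-144) + (-32) + (-81) + (-18) + (36) + (16) = -911.
Reducing mod 11: -911 ≡ 2 (mod 11).
Since F(a, b, c) ≡ 2 ≠ 0 (mod 11), P does NOT lie on the curve.


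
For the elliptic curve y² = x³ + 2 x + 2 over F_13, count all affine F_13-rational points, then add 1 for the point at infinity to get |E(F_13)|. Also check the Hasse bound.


Affine points = {(2, 1), (2, 12), (3, 3), (3, 10), (4, 3), (4, 10), (6, 3), (6, 10), (8, 6), (8, 7), (11, 4), (11, 9), (12, 5), (12, 8)}; affine count = 14; |E(F_13)| = 15.

Discriminant check: Δ ∝ 4a³ + 27b² = 4·2³ + 27·2² = 4·8 + 27·4 ≡ 10 (mod 13). Nonzero ⇒ E is nonsingular.
For each x ∈ F_13, compute rhs = x³ + 2·x + 2 mod 13, then count y ∈ F_13 with y² ≡ rhs.
  x = 0: rhs = 2, matching y values: none (0 points).
  x = 1: rhs = 5, matching y values: none (0 points).
  x = 2: rhs = 1, matching y values: 1, 12 (2 points).
  x = 3: rhs = 9, matching y values: 3, 10 (2 points).
  x = 4: rhs = 9, matching y values: 3, 10 (2 points).
  x = 5: rhs = 7, matching y values: none (0 points).
  x = 6: rhs = 9, matching y values: 3, 10 (2 points).
  x = 7: rhs = 8, matching y values: none (0 points).
  x = 8: rhs = 10, matching y values: 6, 7 (2 points).
  x = 9: rhs = 8, matching y values: none (0 points).
  x = 10: rhs = 8, matching y values: none (0 points).
  x = 11: rhs = 3, matching y values: 4, 9 (2 points).
  x = 12: rhs = 12, matching y values: 5, 8 (2 points).
Total affine count: 14.
Full point count |E(F_13)| = 14 + 1 = 15.
Hasse bound: |15 − (13+1)| = |1| = 1 ≤ 2√13 ≈ 7.2111 ✓.


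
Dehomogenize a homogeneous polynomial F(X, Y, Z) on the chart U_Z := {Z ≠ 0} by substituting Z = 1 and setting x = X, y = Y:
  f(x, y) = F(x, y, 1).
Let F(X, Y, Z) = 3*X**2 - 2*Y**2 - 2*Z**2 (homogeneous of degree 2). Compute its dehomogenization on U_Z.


f(x, y) = 3*x**2 - 2*y**2 - 2

On U_Z we set Z = 1. Each monomial c·X^i·Y^j·Z^k in F becomes c·x^i·y^j·1^k = c·x^i·y^j.
Substituting Z = 1: F(X, Y, 1) = 3*x**2 - 2*y**2 - 2.
Note: deg(f) ≤ deg(F) = 2; strict inequality happens when F is divisible by Z (lost terms).


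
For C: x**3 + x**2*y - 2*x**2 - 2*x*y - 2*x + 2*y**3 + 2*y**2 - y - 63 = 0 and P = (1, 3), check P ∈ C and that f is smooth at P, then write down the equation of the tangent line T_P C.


Tangent line at P: -3*x + 64*y - 189 = 0.

Step 1: f(1, 3) = 0, so P lies on C.
Step 2: partial derivatives
  f_x(x, y) = 3*x**2 + 2*x*y - 4*x - 2*y - 2, f_y(x, y) = x**2 - 2*x + 6*y**2 + 4*y - 1.
  f_x(P) = -3, f_y(P) = 64 (gradient nonzero, so P is smooth).
Step 3: tangent line at P: -3·(x − 1) + 64·(y − 3) = 0.
Expanding: -3*x + 64*y - 189 = 0.


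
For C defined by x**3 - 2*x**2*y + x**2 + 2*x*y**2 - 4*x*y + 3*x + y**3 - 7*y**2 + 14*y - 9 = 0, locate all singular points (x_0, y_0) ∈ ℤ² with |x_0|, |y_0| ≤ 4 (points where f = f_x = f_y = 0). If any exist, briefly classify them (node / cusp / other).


Singular points: {(1, 2)}; classification: cusp.

Compute partial derivatives:
  f_x = 3*x**2 - 4*x*y + 2*x + 2*y**2 - 4*y + 3.
  f_y = -2*x**2 + 4*x*y - 4*x + 3*y**2 - 14*y + 14.
Scan x_0 ∈ {−4, ..., 4}. For each x_0, f_y(x_0, y) is a polynomial in y; find its integer roots y ∈ {−4, ..., 4}, then test f_x and f at those candidates.
  x = -4: f_y(-4, y) = 3*y**2 - 30*y - 2; no integer root y with |y| ≤ 4.
  x = -3: f_y(-3, y) = 3*y**2 - 26*y + 8; no integer root y with |y| ≤ 4.
  x = -2: f_y(-2, y) = 3*y**2 - 22*y + 14; no integer root y with |y| ≤ 4.
  x = -1: f_y(-1, y) = 3*y**2 - 18*y + 16; no integer root y with |y| ≤ 4.
  x = 0: f_y(0, y) = 3*y**2 - 14*y + 14; no integer root y with |y| ≤ 4.
  x = 1: f_y(1, y) = 3*y**2 - 10*y + 8; vanishes at y ∈ {2}. (1, 2): f_x = 0, f = 0 — SINGULAR.
  x = 2: f_y(2, y) = 3*y**2 - 6*y - 2; no integer root y with |y| ≤ 4.
  x = 3: f_y(3, y) = 3*y**2 - 2*y - 16; vanishes at y ∈ {-2}. (3, -2): f_x = 76 ≠ 0.
  x = 4: f_y(4, y) = 3*y**2 + 2*y - 34; no integer root y with |y| ≤ 4.
Only singular point on the grid: (1, 2).
Classify: substitute x = 1 + u, y = 2 + v and expand: f = u**3 - 2*u**2*v + 2*u*v**2 + v**3 + v**2.
No constant or linear terms (consistent with a singular point). Quadratic part: v**2. Cubic part: u**3 - 2*u**2*v + 2*u*v**2 + v**3.
The quadratic part v**2 is a perfect square, so there is a single (double) tangent line v = 0, i.e. y = 2. Restricting the cubic part to that line (v = 0) leaves u**3 ≠ 0, so f is not divisible by v and the branch is v² ≈ -u**3 to lowest order — this is a cusp.
Classification: cusp.


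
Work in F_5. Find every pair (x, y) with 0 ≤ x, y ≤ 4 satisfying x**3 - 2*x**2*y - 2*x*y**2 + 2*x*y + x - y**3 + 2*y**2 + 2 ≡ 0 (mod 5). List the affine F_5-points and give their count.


Affine F_5-points: {(0, 4), (1, 4), (2, 1), (2, 3), (2, 4), (3, 1), (4, 0), (4, 2)}; count = 8.

For each of the 25 pairs (x, y) ∈ F_5², evaluate f(x, y) mod 5. Record the zeros.
  x = 0: [0↦2, 1↦3, 2↦2, 3↦3, 4↦0]  zeros at y ∈ {4}
  x = 1: [0↦4, 1↦3, 2↦1, 3↦2, 4↦0]  zeros at y ∈ {4}
  x = 2: [0↦2, 1↦0, 2↦3, 3↦0, 4↦0]  zeros at y ∈ {1, 3, 4}
  x = 3: [0↦2, 1↦0, 2↦4, 3↦3, 4↦1]  zeros at y ∈ {1}
  x = 4: [0↦0, 1↦4, 2↦0, 3↦2, 4↦4]  zeros at y ∈ {0, 2}
Collecting zeros: affine points = {(0, 4), (1, 4), (2, 1), (2, 3), (2, 4), (3, 1), (4, 0), (4, 2)}.
Total count |C(F_5)_aff| = 8.


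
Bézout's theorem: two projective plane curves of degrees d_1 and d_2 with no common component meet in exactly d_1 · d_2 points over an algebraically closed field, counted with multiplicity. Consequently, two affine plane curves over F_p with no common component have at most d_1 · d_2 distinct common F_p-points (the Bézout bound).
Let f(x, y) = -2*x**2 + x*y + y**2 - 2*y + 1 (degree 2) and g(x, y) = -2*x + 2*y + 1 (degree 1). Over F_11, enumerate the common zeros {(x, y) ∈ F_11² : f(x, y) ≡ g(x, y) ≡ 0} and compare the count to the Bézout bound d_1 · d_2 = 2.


Common zeros: {(3, 8)}; count = 1; Bézout bound = 2.

deg(f) = 2, deg(g) = 1, so Bézout bound = 2.
Scan x ∈ F_11. For each x, list the y ∈ F_11 with f(x, y) ≡ 0 and those with g(x, y) ≡ 0 (mod 11); the common zeros in that column are the intersection.
  x = 0: f ≡ 0 at y ∈ {1}; g ≡ 0 at y ∈ {5}; common: ∅.
  x = 1: f ≡ 0 at y ∈ {4, 8}; g ≡ 0 at y ∈ {6}; common: ∅.
  x = 2: f ≡ 0 at y ∈ ∅; g ≡ 0 at y ∈ {7}; common: ∅.
  x = 3: f ≡ 0 at y ∈ {2, 8}; g ≡ 0 at y ∈ {8}; common: {8}.
  x = 4: f ≡ 0 at y ∈ ∅; g ≡ 0 at y ∈ {9}; common: ∅.
  x = 5: f ≡ 0 at y ∈ ∅; g ≡ 0 at y ∈ {10}; common: ∅.
  x = 6: f ≡ 0 at y ∈ {1, 6}; g ≡ 0 at y ∈ {0}; common: ∅.
  x = 7: f ≡ 0 at y ∈ ∅; g ≡ 0 at y ∈ {1}; common: ∅.
  x = 8: f ≡ 0 at y ∈ {6, 10}; g ≡ 0 at y ∈ {2}; common: ∅.
  x = 9: f ≡ 0 at y ∈ {2}; g ≡ 0 at y ∈ {3}; common: ∅.
  x = 10: f ≡ 0 at y ∈ ∅; g ≡ 0 at y ∈ {4}; common: ∅.
Collecting: common zeros = {(3, 8)}, so the count is 1.
Comparison with the Bézout bound: 1 ≤ 2 = deg(f)·deg(g), as expected for curves with no common component (the affine F_11-count falls short of the bound because intersections may lie at infinity, over extension fields, or carry multiplicity).


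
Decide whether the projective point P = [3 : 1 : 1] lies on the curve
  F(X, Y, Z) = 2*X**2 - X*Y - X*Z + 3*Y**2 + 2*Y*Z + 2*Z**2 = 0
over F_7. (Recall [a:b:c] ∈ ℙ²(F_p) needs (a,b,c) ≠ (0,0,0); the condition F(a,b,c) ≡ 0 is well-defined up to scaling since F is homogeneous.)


F(3,1,1) ≡ 5 (mod 7); P is NOT on the curve.

Evaluate F(3, 1, 1) term-by-term (mod 7).
  2*X**2 ↦ 2·9·1·1 = 18
  -X*Y ↦ -1·3·1·1 = -3
  -X*Z ↦ -1·3·1·1 = -3
  3*Y**2 ↦ 3·1·1·1 = 3
  2*Y*Z ↦ 2·1·1·1 = 2
  2*Z**2 ↦ 2·1·1·1 = 2
Sum: F(3, 1, 1) = (18) + (-3) + (-3) + (3) + (2) + (2) = 19.
Reducing mod 7: 19 ≡ 5 (mod 7).
Since F(a, b, c) ≡ 5 ≠ 0 (mod 7), P does NOT lie on the curve.


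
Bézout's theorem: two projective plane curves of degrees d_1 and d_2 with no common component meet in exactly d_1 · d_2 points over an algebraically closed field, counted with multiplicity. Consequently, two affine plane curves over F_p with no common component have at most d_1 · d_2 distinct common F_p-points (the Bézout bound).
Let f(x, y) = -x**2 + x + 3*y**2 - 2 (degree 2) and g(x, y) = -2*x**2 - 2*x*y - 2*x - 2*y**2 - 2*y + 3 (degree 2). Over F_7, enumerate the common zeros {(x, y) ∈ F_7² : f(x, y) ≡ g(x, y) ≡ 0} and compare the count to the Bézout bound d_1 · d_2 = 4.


Common zeros: ∅; count = 0; Bézout bound = 4.

deg(f) = 2, deg(g) = 2, so Bézout bound = 4.
Scan x ∈ F_7. For each x, list the y ∈ F_7 with f(x, y) ≡ 0 and those with g(x, y) ≡ 0 (mod 7); the common zeros in that column are the intersection.
  x = 0: f ≡ 0 at y ∈ ∅; g ≡ 0 at y ∈ {3}; common: ∅.
  x = 1: f ≡ 0 at y ∈ ∅; g ≡ 0 at y ∈ {1, 4}; common: ∅.
  x = 2: f ≡ 0 at y ∈ ∅; g ≡ 0 at y ∈ ∅; common: ∅.
  x = 3: f ≡ 0 at y ∈ ∅; g ≡ 0 at y ∈ {0, 3}; common: ∅.
  x = 4: f ≡ 0 at y ∈ {0}; g ≡ 0 at y ∈ {1}; common: ∅.
  x = 5: f ≡ 0 at y ∈ ∅; g ≡ 0 at y ∈ ∅; common: ∅.
  x = 6: f ≡ 0 at y ∈ ∅; g ≡ 0 at y ∈ ∅; common: ∅.
Collecting: common zeros = ∅, so the count is 0.
Comparison with the Bézout bound: 0 ≤ 4 = deg(f)·deg(g), as expected for curves with no common component (the affine F_7-count falls short of the bound because intersections may lie at infinity, over extension fields, or carry multiplicity).


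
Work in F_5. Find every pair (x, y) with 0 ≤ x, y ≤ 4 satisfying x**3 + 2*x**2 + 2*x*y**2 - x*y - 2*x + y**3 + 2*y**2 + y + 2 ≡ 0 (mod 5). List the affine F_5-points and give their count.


Affine F_5-points: {(0, 2), (0, 3), (2, 1), (2, 4), (3, 4), (4, 0)}; count = 6.

For each of the 25 pairs (x, y) ∈ F_5², evaluate f(x, y) mod 5. Record the zeros.
  x = 0: [0↦2, 1↦1, 2↦0, 3↦0, 4↦2]  zeros at y ∈ {2, 3}
  x = 1: [0↦3, 1↦3, 2↦2, 3↦1, 4↦1]  zeros at y ∈ ∅
  x = 2: [0↦4, 1↦0, 2↦4, 3↦2, 4↦0]  zeros at y ∈ {1, 4}
  x = 3: [0↦1, 1↦3, 2↦2, 3↦4, 4↦0]  zeros at y ∈ {4}
  x = 4: [0↦0, 1↦3, 2↦2, 3↦3, 4↦2]  zeros at y ∈ {0}
Collecting zeros: affine points = {(0, 2), (0, 3), (2, 1), (2, 4), (3, 4), (4, 0)}.
Total count |C(F_5)_aff| = 6.


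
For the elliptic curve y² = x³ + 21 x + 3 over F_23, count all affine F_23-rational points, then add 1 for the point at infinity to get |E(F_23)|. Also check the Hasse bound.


Affine points = {(0, 7), (0, 16), (1, 5), (1, 18), (3, 1), (3, 22), (4, 6), (4, 17), (5, 7), (5, 16), (6, 0), (8, 4), (8, 19), (9, 1), (9, 22), (11, 1), (11, 22), (13, 9), (13, 14), (15, 6), (15, 17), (17, 11), (17, 12), (18, 7), (18, 16), (19, 4), (19, 19), (22, 2), (22, 21)}; affine count = 29; |E(F_23)| = 30.

Discriminant check: Δ ∝ 4a³ + 27b² = 4·21³ + 27·3² = 4·9261 + 27·9 ≡ 4 (mod 23). Nonzero ⇒ E is nonsingular.
For each x ∈ F_23, compute rhs = x³ + 21·x + 3 mod 23, then count y ∈ F_23 with y² ≡ rhs.
  x = 0: rhs = 3, matching y values: 7, 16 (2 points).
  x = 1: rhs = 2, matching y values: 5, 18 (2 points).
  x = 2: rhs = 7, matching y values: none (0 points).
  x = 3: rhs = 1, matching y values: 1, 22 (2 points).
  x = 4: rhs = 13, matching y values: 6, 17 (2 points).
  x = 5: rhs = 3, matching y values: 7, 16 (2 points).
  x = 6: rhs = 0, matching y values: 0 (1 points).
  x = 7: rhs = 10, matching y values: none (0 points).
  x = 8: rhs = 16, matching y values: 4, 19 (2 points).
  x = 9: rhs = 1, matching y values: 1, 22 (2 points).
  x = 10: rhs = 17, matching y values: none (0 points).
  x = 11: rhs = 1, matching y values: 1, 22 (2 points).
  x = 12: rhs = 5, matching y values: none (0 points).
  x = 13: rhs = 12, matching y values: 9, 14 (2 points).
  x = 14: rhs = 5, matching y values: none (0 points).
  x = 15: rhs = 13, matching y values: 6, 17 (2 points).
  x = 16: rhs = 19, matching y values: none (0 points).
  x = 17: rhs = 6, matching y values: 11, 12 (2 points).
  x = 18: rhs = 3, matching y values: 7, 16 (2 points).
  x = 19: rhs = 16, matching y values: 4, 19 (2 points).
  x = 20: rhs = 5, matching y values: none (0 points).
  x = 21: rhs = 22, matching y values: none (0 points).
  x = 22: rhs = 4, matching y values: 2, 21 (2 points).
Total affine count: 29.
Full point count |E(F_23)| = 29 + 1 = 30.
Hasse bound: |30 − (23+1)| = |6| = 6 ≤ 2√23 ≈ 9.5917 ✓.


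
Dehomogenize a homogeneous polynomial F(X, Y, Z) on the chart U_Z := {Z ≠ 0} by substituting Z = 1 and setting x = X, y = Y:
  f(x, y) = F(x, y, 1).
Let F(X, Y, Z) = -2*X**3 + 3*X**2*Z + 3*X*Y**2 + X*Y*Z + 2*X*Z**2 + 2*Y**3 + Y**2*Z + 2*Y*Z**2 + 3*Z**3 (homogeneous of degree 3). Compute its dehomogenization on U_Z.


f(x, y) = -2*x**3 + 3*x**2 + 3*x*y**2 + x*y + 2*x + 2*y**3 + y**2 + 2*y + 3

On U_Z we set Z = 1. Each monomial c·X^i·Y^j·Z^k in F becomes c·x^i·y^j·1^k = c·x^i·y^j.
Substituting Z = 1: F(X, Y, 1) = -2*x**3 + 3*x**2 + 3*x*y**2 + x*y + 2*x + 2*y**3 + y**2 + 2*y + 3.
Note: deg(f) ≤ deg(F) = 3; strict inequality happens when F is divisible by Z (lost terms).


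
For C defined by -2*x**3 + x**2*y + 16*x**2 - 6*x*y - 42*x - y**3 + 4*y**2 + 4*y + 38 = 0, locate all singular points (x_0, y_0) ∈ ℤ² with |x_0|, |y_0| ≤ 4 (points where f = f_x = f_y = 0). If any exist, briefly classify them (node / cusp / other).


Singular points: {(3, 1)}; classification: node.

Compute partial derivatives:
  f_x = -6*x**2 + 2*x*y + 32*x - 6*y - 42.
  f_y = x**2 - 6*x - 3*y**2 + 8*y + 4.
Scan x_0 ∈ {−4, ..., 4}. For each x_0, f_y(x_0, y) is a polynomial in y; find its integer roots y ∈ {−4, ..., 4}, then test f_x and f at those candidates.
  x = -4: f_y(-4, y) = -3*y**2 + 8*y + 44; no integer root y with |y| ≤ 4.
  x = -3: f_y(-3, y) = -3*y**2 + 8*y + 31; no integer root y with |y| ≤ 4.
  x = -2: f_y(-2, y) = -3*y**2 + 8*y + 20; no integer root y with |y| ≤ 4.
  x = -1: f_y(-1, y) = -3*y**2 + 8*y + 11; vanishes at y ∈ {-1}. (-1, -1): f_x = -72 ≠ 0.
  x = 0: f_y(0, y) = -3*y**2 + 8*y + 4; no integer root y with |y| ≤ 4.
  x = 1: f_y(1, y) = -3*y**2 + 8*y - 1; no integer root y with |y| ≤ 4.
  x = 2: f_y(2, y) = -3*y**2 + 8*y - 4; vanishes at y ∈ {2}. (2, 2): f_x = -6 ≠ 0.
  x = 3: f_y(3, y) = -3*y**2 + 8*y - 5; vanishes at y ∈ {1}. (3, 1): f_x = 0, f = 0 — SINGULAR.
  x = 4: f_y(4, y) = -3*y**2 + 8*y - 4; vanishes at y ∈ {2}. (4, 2): f_x = -6 ≠ 0.
Only singular point on the grid: (3, 1).
Classify: substitute x = 3 + u, y = 1 + v and expand: f = -2*u**3 + u**2*v - u**2 - v**3 + v**2.
No constant or linear terms (consistent with a singular point). Quadratic part: -u**2 + v**2. Cubic part: -2*u**3 + u**2*v - v**3.
The quadratic part v**2 - u**2 = (v − u)(v + u) splits into two distinct linear factors, so there are two distinct tangent lines y − 1 = ±(x − 3) — this is a node (ordinary double point).
Classification: node.


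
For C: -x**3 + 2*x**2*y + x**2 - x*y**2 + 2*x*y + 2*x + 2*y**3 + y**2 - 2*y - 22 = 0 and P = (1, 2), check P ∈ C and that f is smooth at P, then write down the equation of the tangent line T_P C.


Tangent line at P: 9*x + 26*y - 61 = 0.

Step 1: f(1, 2) = 0, so P lies on C.
Step 2: partial derivatives
  f_x(x, y) = -3*x**2 + 4*x*y + 2*x - y**2 + 2*y + 2, f_y(x, y) = 2*x**2 - 2*x*y + 2*x + 6*y**2 + 2*y - 2.
  f_x(P) = 9, f_y(P) = 26 (gradient nonzero, so P is smooth).
Step 3: tangent line at P: 9·(x − 1) + 26·(y − 2) = 0.
Expanding: 9*x + 26*y - 61 = 0.


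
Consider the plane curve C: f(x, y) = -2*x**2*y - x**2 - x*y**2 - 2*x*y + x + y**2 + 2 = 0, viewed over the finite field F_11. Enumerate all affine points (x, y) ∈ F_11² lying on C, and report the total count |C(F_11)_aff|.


Affine F_11-points: {(0, 3), (0, 8), (1, 6), (2, 0), (2, 10), (3, 4), (3, 6), (5, 2), (5, 5), (7, 8), (7, 10), (9, 2), (9, 3), (10, 0)}; count = 14.

For each of the 121 pairs (x, y) ∈ F_11², evaluate f(x, y) mod 11. Record the zeros.
  x = 0: [0↦2, 1↦3, 2↦6, 3↦0, 4↦7, 5↦5, 6↦5, 7↦7, 8↦0, 9↦6, 10↦3]  zeros at y ∈ {3, 8}
  x = 1: [0↦2, 1↦9, 2↦5, 3↦1, 4↦8, 5↦4, 6↦0, 7↦7, 8↦3, 9↦10, 10↦6]  zeros at y ∈ {6}
  x = 2: [0↦0, 1↦9, 2↦5, 3↦10, 4↦2, 5↦3, 6↦2, 7↦10, 8↦5, 9↦9, 10↦0]  zeros at y ∈ {0, 10}
  x = 3: [0↦7, 1↦3, 2↦6, 3↦5, 4↦0, 5↦2, 6↦0, 7↦5, 8↦6, 9↦3, 10↦7]  zeros at y ∈ {4, 6}
  x = 4: [0↦1, 1↦2, 2↦8, 3↦8, 4↦2, 5↦1, 6↦5, 7↦3, 8↦6, 9↦3, 10↦5]  zeros at y ∈ ∅
  x = 5: [0↦4, 1↦6, 2↦0, 3↦8, 4↦8, 5↦0, 6↦6, 7↦4, 8↦5, 9↦9, 10↦5]  zeros at y ∈ {2, 5}
  x = 6: [0↦5, 1↦4, 2↦4, 3↦5, 4↦7, 5↦10, 6↦3, 7↦8, 8↦3, 9↦10, 10↦7]  zeros at y ∈ ∅
  x = 7: [0↦4, 1↦7, 2↦9, 3↦10, 4↦10, 5↦9, 6↦7, 7↦4, 8↦0, 9↦6, 10↦0]  zeros at y ∈ {8, 10}
  x = 8: [0↦1, 1↦4, 2↦4, 3↦1, 4↦6, 5↦8, 6↦7, 7↦3, 8↦7, 9↦8, 10↦6]  zeros at y ∈ ∅
  x = 9: [0↦7, 1↦6, 2↦0, 3↦0, 4↦6, 5↦7, 6↦3, 7↦5, 8↦2, 9↦5, 10↦3]  zeros at y ∈ {2, 3}
  x = 10: [0↦0, 1↦2, 2↦8, 3↦7, 4↦10, 5↦6, 6↦6, 7↦10, 8↦7, 9↦8, 10↦2]  zeros at y ∈ {0}
Collecting zeros: affine points = {(0, 3), (0, 8), (1, 6), (2, 0), (2, 10), (3, 4), (3, 6), (5, 2), (5, 5), (7, 8), (7, 10), (9, 2), (9, 3), (10, 0)}.
Total count |C(F_11)_aff| = 14.


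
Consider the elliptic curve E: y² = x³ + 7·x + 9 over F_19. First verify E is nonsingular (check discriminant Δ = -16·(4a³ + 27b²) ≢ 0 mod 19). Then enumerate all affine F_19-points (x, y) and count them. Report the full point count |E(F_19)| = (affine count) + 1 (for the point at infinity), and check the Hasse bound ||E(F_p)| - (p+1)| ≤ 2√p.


Affine points = {(0, 3), (0, 16), (1, 6), (1, 13), (3, 0), (4, 5), (4, 14), (5, 6), (5, 13), (6, 1), (6, 18), (8, 8), (8, 11), (11, 7), (11, 12), (12, 4), (12, 15), (13, 6), (13, 13), (14, 1), (14, 18), (17, 5), (17, 14), (18, 1), (18, 18)}; affine count = 25; |E(F_19)| = 26.

Discriminant check: Δ ∝ 4a³ + 27b² = 4·7³ + 27·9² = 4·343 + 27·81 ≡ 6 (mod 19). Nonzero ⇒ E is nonsingular.
For each x ∈ F_19, compute rhs = x³ + 7·x + 9 mod 19, then count y ∈ F_19 with y² ≡ rhs.
  x = 0: rhs = 9, matching y values: 3, 16 (2 points).
  x = 1: rhs = 17, matching y values: 6, 13 (2 points).
  x = 2: rhs = 12, matching y values: none (0 points).
  x = 3: rhs = 0, matching y values: 0 (1 points).
  x = 4: rhs = 6, matching y values: 5, 14 (2 points).
  x = 5: rhs = 17, matching y values: 6, 13 (2 points).
  x = 6: rhs = 1, matching y values: 1, 18 (2 points).
  x = 7: rhs = 2, matching y values: none (0 points).
  x = 8: rhs = 7, matching y values: 8, 11 (2 points).
  x = 9: rhs = 3, matching y values: none (0 points).
  x = 10: rhs = 15, matching y values: none (0 points).
  x = 11: rhs = 11, matching y values: 7, 12 (2 points).
  x = 12: rhs = 16, matching y values: 4, 15 (2 points).
  x = 13: rhs = 17, matching y values: 6, 13 (2 points).
  x = 14: rhs = 1, matching y values: 1, 18 (2 points).
  x = 15: rhs = 12, matching y values: none (0 points).
  x = 16: rhs = 18, matching y values: none (0 points).
  x = 17: rhs = 6, matching y values: 5, 14 (2 points).
  x = 18: rhs = 1, matching y values: 1, 18 (2 points).
Total affine count: 25.
Full point count |E(F_19)| = 25 + 1 = 26.
Hasse bound: |26 − (19+1)| = |6| = 6 ≤ 2√19 ≈ 8.7178 ✓.


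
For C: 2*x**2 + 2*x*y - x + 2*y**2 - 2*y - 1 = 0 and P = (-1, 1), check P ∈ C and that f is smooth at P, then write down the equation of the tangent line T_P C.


Tangent line at P: -3*x - 3 = 0.

Step 1: f(-1, 1) = 0, so P lies on C.
Step 2: partial derivatives
  f_x(x, y) = 4*x + 2*y - 1, f_y(x, y) = 2*x + 4*y - 2.
  f_x(P) = -3, f_y(P) = 0 (gradient nonzero, so P is smooth).
Step 3: tangent line at P: -3·(x − -1) + 0·(y − 1) = 0.
Expanding: -3*x - 3 = 0.


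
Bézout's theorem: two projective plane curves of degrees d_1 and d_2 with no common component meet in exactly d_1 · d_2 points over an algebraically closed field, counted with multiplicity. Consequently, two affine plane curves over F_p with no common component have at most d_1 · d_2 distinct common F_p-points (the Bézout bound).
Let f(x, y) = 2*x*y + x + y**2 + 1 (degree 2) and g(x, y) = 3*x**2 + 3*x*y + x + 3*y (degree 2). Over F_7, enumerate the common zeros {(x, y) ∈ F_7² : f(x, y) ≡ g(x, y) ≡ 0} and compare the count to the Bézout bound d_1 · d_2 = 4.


Common zeros: ∅; count = 0; Bézout bound = 4.

deg(f) = 2, deg(g) = 2, so Bézout bound = 4.
Scan x ∈ F_7. For each x, list the y ∈ F_7 with f(x, y) ≡ 0 and those with g(x, y) ≡ 0 (mod 7); the common zeros in that column are the intersection.
  x = 0: f ≡ 0 at y ∈ ∅; g ≡ 0 at y ∈ {0}; common: ∅.
  x = 1: f ≡ 0 at y ∈ ∅; g ≡ 0 at y ∈ {4}; common: ∅.
  x = 2: f ≡ 0 at y ∈ {4, 6}; g ≡ 0 at y ∈ {0}; common: ∅.
  x = 3: f ≡ 0 at y ∈ ∅; g ≡ 0 at y ∈ {1}; common: ∅.
  x = 4: f ≡ 0 at y ∈ {1, 5}; g ≡ 0 at y ∈ {4}; common: ∅.
  x = 5: f ≡ 0 at y ∈ ∅; g ≡ 0 at y ∈ {1}; common: ∅.
  x = 6: f ≡ 0 at y ∈ {0, 2}; g ≡ 0 at y ∈ ∅; common: ∅.
Collecting: common zeros = ∅, so the count is 0.
Comparison with the Bézout bound: 0 ≤ 4 = deg(f)·deg(g), as expected for curves with no common component (the affine F_7-count falls short of the bound because intersections may lie at infinity, over extension fields, or carry multiplicity).


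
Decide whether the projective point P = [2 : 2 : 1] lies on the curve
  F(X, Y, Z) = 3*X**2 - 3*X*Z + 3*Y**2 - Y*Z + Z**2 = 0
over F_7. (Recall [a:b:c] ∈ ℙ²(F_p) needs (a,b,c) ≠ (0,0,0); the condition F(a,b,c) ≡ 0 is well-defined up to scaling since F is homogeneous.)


F(2,2,1) ≡ 3 (mod 7); P is NOT on the curve.

Evaluate F(2, 2, 1) term-by-term (mod 7).
  3*X**2 ↦ 3·4·1·1 = 12
  -3*X*Z ↦ -3·2·1·1 = -6
  3*Y**2 ↦ 3·1·4·1 = 12
  -Y*Z ↦ -1·1·2·1 = -2
  Z**2 ↦ 1·1·1·1 = 1
Sum: F(2, 2, 1) = (12) + (-6) + (12) + (-2) + (1) = 17.
Reducing mod 7: 17 ≡ 3 (mod 7).
Since F(a, b, c) ≡ 3 ≠ 0 (mod 7), P does NOT lie on the curve.


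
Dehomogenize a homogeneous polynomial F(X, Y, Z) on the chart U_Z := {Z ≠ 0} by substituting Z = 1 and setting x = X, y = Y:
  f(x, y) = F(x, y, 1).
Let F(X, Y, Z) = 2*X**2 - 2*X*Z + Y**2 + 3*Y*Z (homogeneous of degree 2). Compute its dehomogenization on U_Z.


f(x, y) = 2*x**2 - 2*x + y**2 + 3*y

On U_Z we set Z = 1. Each monomial c·X^i·Y^j·Z^k in F becomes c·x^i·y^j·1^k = c·x^i·y^j.
Substituting Z = 1: F(X, Y, 1) = 2*x**2 - 2*x + y**2 + 3*y.
Note: deg(f) ≤ deg(F) = 2; strict inequality happens when F is divisible by Z (lost terms).


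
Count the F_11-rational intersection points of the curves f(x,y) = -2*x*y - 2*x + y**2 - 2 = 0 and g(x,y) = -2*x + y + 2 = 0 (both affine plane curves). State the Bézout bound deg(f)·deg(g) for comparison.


Common zeros: {(4, 6)}; count = 1; Bézout bound = 2.

deg(f) = 2, deg(g) = 1, so Bézout bound = 2.
Scan x ∈ F_11. For each x, list the y ∈ F_11 with f(x, y) ≡ 0 and those with g(x, y) ≡ 0 (mod 11); the common zeros in that column are the intersection.
  x = 0: f ≡ 0 at y ∈ ∅; g ≡ 0 at y ∈ {9}; common: ∅.
  x = 1: f ≡ 0 at y ∈ {5, 8}; g ≡ 0 at y ∈ {0}; common: ∅.
  x = 2: f ≡ 0 at y ∈ ∅; g ≡ 0 at y ∈ {2}; common: ∅.
  x = 3: f ≡ 0 at y ∈ ∅; g ≡ 0 at y ∈ {4}; common: ∅.
  x = 4: f ≡ 0 at y ∈ {2, 6}; g ≡ 0 at y ∈ {6}; common: {6}.
  x = 5: f ≡ 0 at y ∈ {3, 7}; g ≡ 0 at y ∈ {8}; common: ∅.
  x = 6: f ≡ 0 at y ∈ ∅; g ≡ 0 at y ∈ {10}; common: ∅.
  x = 7: f ≡ 0 at y ∈ ∅; g ≡ 0 at y ∈ {1}; common: ∅.
  x = 8: f ≡ 0 at y ∈ {1, 4}; g ≡ 0 at y ∈ {3}; common: ∅.
  x = 9: f ≡ 0 at y ∈ ∅; g ≡ 0 at y ∈ {5}; common: ∅.
  x = 10: f ≡ 0 at y ∈ {0, 9}; g ≡ 0 at y ∈ {7}; common: ∅.
Collecting: common zeros = {(4, 6)}, so the count is 1.
Comparison with the Bézout bound: 1 ≤ 2 = deg(f)·deg(g), as expected for curves with no common component (the affine F_11-count falls short of the bound because intersections may lie at infinity, over extension fields, or carry multiplicity).


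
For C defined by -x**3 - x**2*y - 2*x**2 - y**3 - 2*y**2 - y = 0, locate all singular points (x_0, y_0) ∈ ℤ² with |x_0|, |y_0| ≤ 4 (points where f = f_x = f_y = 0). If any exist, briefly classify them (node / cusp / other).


Singular points: {(0, -1)}; classification: node.

Compute partial derivatives:
  f_x = -3*x**2 - 2*x*y - 4*x.
  f_y = -x**2 - 3*y**2 - 4*y - 1.
Scan x_0 ∈ {−4, ..., 4}. For each x_0, f_y(x_0, y) is a polynomial in y; find its integer roots y ∈ {−4, ..., 4}, then test f_x and f at those candidates.
  x = -4: f_y(-4, y) = -3*y**2 - 4*y - 17; no integer root y with |y| ≤ 4.
  x = -3: f_y(-3, y) = -3*y**2 - 4*y - 10; no integer root y with |y| ≤ 4.
  x = -2: f_y(-2, y) = -3*y**2 - 4*y - 5; no integer root y with |y| ≤ 4.
  x = -1: f_y(-1, y) = -3*y**2 - 4*y - 2; no integer root y with |y| ≤ 4.
  x = 0: f_y(0, y) = -3*y**2 - 4*y - 1; vanishes at y ∈ {-1}. (0, -1): f_x = 0, f = 0 — SINGULAR.
  x = 1: f_y(1, y) = -3*y**2 - 4*y - 2; no integer root y with |y| ≤ 4.
  x = 2: f_y(2, y) = -3*y**2 - 4*y - 5; no integer root y with |y| ≤ 4.
  x = 3: f_y(3, y) = -3*y**2 - 4*y - 10; no integer root y with |y| ≤ 4.
  x = 4: f_y(4, y) = -3*y**2 - 4*y - 17; no integer root y with |y| ≤ 4.
Only singular point on the grid: (0, -1).
Classify: substitute x = 0 + u, y = -1 + v and expand: f = -u**3 - u**2*v - u**2 - v**3 + v**2.
No constant or linear terms (consistent with a singular point). Quadratic part: -u**2 + v**2. Cubic part: -u**3 - u**2*v - v**3.
The quadratic part v**2 - u**2 = (v − u)(v + u) splits into two distinct linear factors, so there are two distinct tangent lines y − -1 = ±(x − 0) — this is a node (ordinary double point).
Classification: node.
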